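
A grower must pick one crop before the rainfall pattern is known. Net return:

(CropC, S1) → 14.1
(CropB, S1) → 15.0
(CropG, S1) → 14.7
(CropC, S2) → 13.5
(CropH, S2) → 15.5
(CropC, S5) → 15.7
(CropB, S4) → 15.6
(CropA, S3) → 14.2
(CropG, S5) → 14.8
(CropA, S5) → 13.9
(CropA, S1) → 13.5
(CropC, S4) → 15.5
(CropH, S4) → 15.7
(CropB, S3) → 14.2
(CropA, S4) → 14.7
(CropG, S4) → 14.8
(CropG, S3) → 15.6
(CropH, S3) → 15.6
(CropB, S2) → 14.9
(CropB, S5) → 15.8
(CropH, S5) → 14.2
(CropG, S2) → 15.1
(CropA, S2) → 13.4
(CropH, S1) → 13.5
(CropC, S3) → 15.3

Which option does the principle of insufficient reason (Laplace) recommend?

CropB

Row averages: CropH=14.9, CropG=15, CropA=13.94, CropC=14.82, CropB=15.1
Highest average = 15.1 → CropB.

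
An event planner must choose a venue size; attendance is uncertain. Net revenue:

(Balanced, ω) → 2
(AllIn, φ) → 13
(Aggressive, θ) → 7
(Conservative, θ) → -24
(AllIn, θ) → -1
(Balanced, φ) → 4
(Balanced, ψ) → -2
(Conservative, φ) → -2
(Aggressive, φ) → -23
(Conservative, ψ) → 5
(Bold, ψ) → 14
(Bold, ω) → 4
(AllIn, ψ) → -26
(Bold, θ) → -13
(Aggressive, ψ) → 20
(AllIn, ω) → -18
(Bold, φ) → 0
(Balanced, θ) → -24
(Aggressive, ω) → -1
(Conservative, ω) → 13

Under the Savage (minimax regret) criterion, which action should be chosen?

Bold

Column bests: θ=7, φ=13, ψ=20, ω=13.
Conservative regrets: 31, 15, 15, 0 → max 31
Balanced regrets: 31, 9, 22, 11 → max 31
Aggressive regrets: 0, 36, 0, 14 → max 36
Bold regrets: 20, 13, 6, 9 → max 20
AllIn regrets: 8, 0, 46, 31 → max 46
Smallest max regret = 20 → Bold.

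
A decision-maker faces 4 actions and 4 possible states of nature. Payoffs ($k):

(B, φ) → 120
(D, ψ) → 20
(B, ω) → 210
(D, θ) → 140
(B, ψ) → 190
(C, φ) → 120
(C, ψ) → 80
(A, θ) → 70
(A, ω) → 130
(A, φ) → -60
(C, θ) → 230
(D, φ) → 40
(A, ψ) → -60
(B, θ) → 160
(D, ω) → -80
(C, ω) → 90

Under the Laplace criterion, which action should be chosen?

Row averages: A=20, B=170, C=130, D=30
Highest average = 170 → B.

B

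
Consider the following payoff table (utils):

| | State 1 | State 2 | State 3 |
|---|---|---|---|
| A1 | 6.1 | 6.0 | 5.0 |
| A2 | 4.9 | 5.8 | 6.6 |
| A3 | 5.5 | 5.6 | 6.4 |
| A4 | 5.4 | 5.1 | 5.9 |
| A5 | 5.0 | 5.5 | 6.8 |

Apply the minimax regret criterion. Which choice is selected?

Column bests: State 1=6.1, State 2=6.0, State 3=6.8.
A1 regrets: 0.0, 0.0, 1.8 → max 1.8
A2 regrets: 1.2, 0.2, 0.2 → max 1.2
A3 regrets: 0.6, 0.4, 0.4 → max 0.6
A4 regrets: 0.7, 0.9, 0.9 → max 0.9
A5 regrets: 1.1, 0.5, 0.0 → max 1.1
Smallest max regret = 0.6 → A3.

A3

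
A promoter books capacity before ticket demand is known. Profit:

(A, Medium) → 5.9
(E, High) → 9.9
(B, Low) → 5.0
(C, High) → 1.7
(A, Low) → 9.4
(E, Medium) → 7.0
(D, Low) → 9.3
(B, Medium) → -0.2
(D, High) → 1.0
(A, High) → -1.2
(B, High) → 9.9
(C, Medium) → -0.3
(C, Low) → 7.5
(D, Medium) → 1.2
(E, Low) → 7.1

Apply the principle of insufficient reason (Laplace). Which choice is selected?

E

Row averages: A=4.7, B=4.9, C=89/30, D=23/6, E=8
Highest average = 8 → E.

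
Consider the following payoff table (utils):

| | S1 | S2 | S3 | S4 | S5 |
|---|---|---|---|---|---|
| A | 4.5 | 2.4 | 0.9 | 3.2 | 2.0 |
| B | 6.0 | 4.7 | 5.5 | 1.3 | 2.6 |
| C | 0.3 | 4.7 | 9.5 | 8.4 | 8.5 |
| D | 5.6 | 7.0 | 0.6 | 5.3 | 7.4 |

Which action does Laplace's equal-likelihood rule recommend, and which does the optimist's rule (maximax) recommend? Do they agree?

Row averages: A=2.6, B=4.02, C=6.28, D=5.18
Highest average = 6.28 → C.
Row maxima: A=4.5, B=6.0, C=9.5, D=7.4
Best best-case = 9.5 → C.

laplace → C; maximax → C (agree)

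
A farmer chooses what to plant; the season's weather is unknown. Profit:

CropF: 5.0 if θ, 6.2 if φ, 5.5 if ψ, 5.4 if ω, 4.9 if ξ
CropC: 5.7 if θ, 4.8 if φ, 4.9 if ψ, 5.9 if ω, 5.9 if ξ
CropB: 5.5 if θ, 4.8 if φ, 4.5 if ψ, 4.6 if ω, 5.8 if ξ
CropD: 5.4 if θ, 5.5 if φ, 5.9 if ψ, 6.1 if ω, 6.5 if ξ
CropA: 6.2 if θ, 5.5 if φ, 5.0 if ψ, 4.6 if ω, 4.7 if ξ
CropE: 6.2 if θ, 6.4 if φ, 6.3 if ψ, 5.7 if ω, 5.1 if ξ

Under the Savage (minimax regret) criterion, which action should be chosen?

Column bests: θ=6.2, φ=6.4, ψ=6.3, ω=6.1, ξ=6.5.
CropF regrets: 1.2, 0.2, 0.8, 0.7, 1.6 → max 1.6
CropC regrets: 0.5, 1.6, 1.4, 0.2, 0.6 → max 1.6
CropB regrets: 0.7, 1.6, 1.8, 1.5, 0.7 → max 1.8
CropD regrets: 0.8, 0.9, 0.4, 0.0, 0.0 → max 0.9
CropA regrets: 0.0, 0.9, 1.3, 1.5, 1.8 → max 1.8
CropE regrets: 0.0, 0.0, 0.0, 0.4, 1.4 → max 1.4
Smallest max regret = 0.9 → CropD.

CropD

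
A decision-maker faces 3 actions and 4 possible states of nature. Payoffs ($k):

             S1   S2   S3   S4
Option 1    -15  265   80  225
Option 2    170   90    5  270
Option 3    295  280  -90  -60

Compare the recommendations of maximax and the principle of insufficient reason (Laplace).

maximax → Option 3; laplace → Option 1 (disagree)

Row maxima: Option 1=265, Option 2=270, Option 3=295
Best best-case = 295 → Option 3.
Row averages: Option 1=138.75, Option 2=133.75, Option 3=106.25
Highest average = 138.75 → Option 1.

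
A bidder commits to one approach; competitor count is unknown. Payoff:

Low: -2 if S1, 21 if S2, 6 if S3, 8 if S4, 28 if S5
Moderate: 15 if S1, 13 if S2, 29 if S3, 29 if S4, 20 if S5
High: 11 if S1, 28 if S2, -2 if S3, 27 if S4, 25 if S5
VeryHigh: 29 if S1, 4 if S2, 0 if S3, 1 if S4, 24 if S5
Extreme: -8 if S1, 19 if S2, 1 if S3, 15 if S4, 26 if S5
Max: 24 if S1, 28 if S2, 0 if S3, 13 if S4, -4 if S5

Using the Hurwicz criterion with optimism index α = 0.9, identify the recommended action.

Low: 0.9·28 + 0.1·(-2) = 25
Moderate: 0.9·29 + 0.1·13 = 27.4
High: 0.9·28 + 0.1·(-2) = 25
VeryHigh: 0.9·29 + 0.1·0 = 26.1
Extreme: 0.9·26 + 0.1·(-8) = 22.6
Max: 0.9·28 + 0.1·(-4) = 24.8
Highest Hurwicz score = 27.4 → Moderate.

Moderate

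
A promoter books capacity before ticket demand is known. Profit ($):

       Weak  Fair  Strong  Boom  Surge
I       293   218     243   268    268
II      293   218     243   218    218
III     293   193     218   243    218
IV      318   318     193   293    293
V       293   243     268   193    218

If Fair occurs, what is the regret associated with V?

Best payoff under Fair is 318.
Regret = 318 − 243 = 75.

75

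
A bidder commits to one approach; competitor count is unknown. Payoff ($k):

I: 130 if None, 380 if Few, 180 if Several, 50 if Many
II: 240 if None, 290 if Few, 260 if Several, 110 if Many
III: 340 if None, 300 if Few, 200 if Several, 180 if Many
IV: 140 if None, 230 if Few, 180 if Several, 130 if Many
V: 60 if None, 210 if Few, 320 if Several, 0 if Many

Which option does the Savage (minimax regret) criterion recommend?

II

Column bests: None=340, Few=380, Several=320, Many=180.
I regrets: 210, 0, 140, 130 → max 210
II regrets: 100, 90, 60, 70 → max 100
III regrets: 0, 80, 120, 0 → max 120
IV regrets: 200, 150, 140, 50 → max 200
V regrets: 280, 170, 0, 180 → max 280
Smallest max regret = 100 → II.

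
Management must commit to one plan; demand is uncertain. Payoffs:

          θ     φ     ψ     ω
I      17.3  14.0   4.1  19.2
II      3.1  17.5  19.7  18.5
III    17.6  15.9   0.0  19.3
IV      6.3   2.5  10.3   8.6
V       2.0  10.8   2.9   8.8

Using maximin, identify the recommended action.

Row minima: I=4.1, II=3.1, III=0.0, IV=2.5, V=2.0
Best worst-case = 4.1 → I.

I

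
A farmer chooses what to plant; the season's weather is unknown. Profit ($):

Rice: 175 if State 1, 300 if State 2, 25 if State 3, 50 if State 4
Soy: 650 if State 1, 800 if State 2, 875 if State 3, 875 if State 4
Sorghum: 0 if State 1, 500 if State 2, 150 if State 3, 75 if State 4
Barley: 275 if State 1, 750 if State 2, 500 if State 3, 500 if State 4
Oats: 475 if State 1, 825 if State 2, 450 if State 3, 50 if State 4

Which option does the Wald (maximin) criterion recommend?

Soy

Row minima: Rice=25, Soy=650, Sorghum=0, Barley=275, Oats=50
Best worst-case = 650 → Soy.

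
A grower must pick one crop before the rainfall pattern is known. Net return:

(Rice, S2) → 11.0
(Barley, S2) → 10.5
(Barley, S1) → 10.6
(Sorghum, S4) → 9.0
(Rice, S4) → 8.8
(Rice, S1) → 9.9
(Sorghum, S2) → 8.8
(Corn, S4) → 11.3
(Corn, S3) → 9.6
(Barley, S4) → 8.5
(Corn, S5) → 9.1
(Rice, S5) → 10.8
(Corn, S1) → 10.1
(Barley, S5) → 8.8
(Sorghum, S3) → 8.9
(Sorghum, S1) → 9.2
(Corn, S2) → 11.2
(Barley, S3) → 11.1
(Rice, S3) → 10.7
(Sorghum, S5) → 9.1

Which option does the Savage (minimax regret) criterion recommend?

Column bests: S1=10.6, S2=11.2, S3=11.1, S4=11.3, S5=10.8.
Sorghum regrets: 1.4, 2.4, 2.2, 2.3, 1.7 → max 2.4
Rice regrets: 0.7, 0.2, 0.4, 2.5, 0.0 → max 2.5
Barley regrets: 0.0, 0.7, 0.0, 2.8, 2.0 → max 2.8
Corn regrets: 0.5, 0.0, 1.5, 0.0, 1.7 → max 1.7
Smallest max regret = 1.7 → Corn.

Corn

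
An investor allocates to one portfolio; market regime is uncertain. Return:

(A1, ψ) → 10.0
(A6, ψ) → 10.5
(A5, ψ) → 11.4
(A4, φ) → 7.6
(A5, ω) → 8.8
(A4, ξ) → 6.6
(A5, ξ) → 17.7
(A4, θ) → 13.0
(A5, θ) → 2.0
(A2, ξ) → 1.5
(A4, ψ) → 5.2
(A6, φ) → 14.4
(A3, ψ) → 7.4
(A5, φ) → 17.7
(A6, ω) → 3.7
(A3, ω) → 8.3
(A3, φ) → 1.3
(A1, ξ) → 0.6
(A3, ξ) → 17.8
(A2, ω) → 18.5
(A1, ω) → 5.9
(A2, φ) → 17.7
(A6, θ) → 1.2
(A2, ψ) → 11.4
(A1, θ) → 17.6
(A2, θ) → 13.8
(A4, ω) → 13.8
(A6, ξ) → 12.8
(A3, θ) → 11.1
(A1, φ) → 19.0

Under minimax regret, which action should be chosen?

A4

Column bests: θ=17.6, φ=19.0, ψ=11.4, ω=18.5, ξ=17.8.
A1 regrets: 0.0, 0.0, 1.4, 12.6, 17.2 → max 17.2
A2 regrets: 3.8, 1.3, 0.0, 0.0, 16.3 → max 16.3
A3 regrets: 6.5, 17.7, 4.0, 10.2, 0.0 → max 17.7
A4 regrets: 4.6, 11.4, 6.2, 4.7, 11.2 → max 11.4
A5 regrets: 15.6, 1.3, 0.0, 9.7, 0.1 → max 15.6
A6 regrets: 16.4, 4.6, 0.9, 14.8, 5.0 → max 16.4
Smallest max regret = 11.4 → A4.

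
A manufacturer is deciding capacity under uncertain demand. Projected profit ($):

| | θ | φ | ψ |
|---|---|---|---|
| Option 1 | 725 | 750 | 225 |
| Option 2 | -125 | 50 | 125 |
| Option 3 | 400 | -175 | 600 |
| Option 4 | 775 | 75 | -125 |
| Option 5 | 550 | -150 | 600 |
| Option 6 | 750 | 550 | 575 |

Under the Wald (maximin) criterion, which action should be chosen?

Option 6

Row minima: Option 1=225, Option 2=-125, Option 3=-175, Option 4=-125, Option 5=-150, Option 6=550
Best worst-case = 550 → Option 6.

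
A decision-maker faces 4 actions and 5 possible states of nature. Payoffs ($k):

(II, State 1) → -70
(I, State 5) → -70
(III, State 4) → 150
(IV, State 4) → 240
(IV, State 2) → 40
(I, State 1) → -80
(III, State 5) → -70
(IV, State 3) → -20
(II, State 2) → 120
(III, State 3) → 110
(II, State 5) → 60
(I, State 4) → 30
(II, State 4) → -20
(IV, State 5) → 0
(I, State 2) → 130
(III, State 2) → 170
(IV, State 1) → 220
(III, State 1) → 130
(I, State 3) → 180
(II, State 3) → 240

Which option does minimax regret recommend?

Column bests: State 1=220, State 2=170, State 3=240, State 4=240, State 5=60.
I regrets: 300, 40, 60, 210, 130 → max 300
II regrets: 290, 50, 0, 260, 0 → max 290
III regrets: 90, 0, 130, 90, 130 → max 130
IV regrets: 0, 130, 260, 0, 60 → max 260
Smallest max regret = 130 → III.

III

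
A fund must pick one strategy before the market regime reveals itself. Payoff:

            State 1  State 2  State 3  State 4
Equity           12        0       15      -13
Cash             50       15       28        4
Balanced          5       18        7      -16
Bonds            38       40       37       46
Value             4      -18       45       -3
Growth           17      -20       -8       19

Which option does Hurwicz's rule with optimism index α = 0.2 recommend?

Equity: 0.2·15 + 0.8·(-13) = -7.4
Cash: 0.2·50 + 0.8·4 = 13.2
Balanced: 0.2·18 + 0.8·(-16) = -9.2
Bonds: 0.2·46 + 0.8·37 = 38.8
Value: 0.2·45 + 0.8·(-18) = -5.4
Growth: 0.2·19 + 0.8·(-20) = -12.2
Highest Hurwicz score = 38.8 → Bonds.

Bonds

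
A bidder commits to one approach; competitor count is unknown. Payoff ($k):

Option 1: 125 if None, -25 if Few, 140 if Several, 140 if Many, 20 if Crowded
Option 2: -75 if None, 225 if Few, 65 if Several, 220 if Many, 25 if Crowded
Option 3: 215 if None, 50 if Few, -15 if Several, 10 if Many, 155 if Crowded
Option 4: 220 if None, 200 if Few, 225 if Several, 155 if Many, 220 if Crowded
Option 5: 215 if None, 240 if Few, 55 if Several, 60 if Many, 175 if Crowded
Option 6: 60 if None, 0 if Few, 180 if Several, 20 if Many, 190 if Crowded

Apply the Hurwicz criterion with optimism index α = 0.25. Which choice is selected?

Option 4

Option 1: 0.25·140 + 0.75·(-25) = 16.25
Option 2: 0.25·225 + 0.75·(-75) = 0
Option 3: 0.25·215 + 0.75·(-15) = 42.5
Option 4: 0.25·225 + 0.75·155 = 172.5
Option 5: 0.25·240 + 0.75·55 = 101.25
Option 6: 0.25·190 + 0.75·0 = 47.5
Highest Hurwicz score = 172.5 → Option 4.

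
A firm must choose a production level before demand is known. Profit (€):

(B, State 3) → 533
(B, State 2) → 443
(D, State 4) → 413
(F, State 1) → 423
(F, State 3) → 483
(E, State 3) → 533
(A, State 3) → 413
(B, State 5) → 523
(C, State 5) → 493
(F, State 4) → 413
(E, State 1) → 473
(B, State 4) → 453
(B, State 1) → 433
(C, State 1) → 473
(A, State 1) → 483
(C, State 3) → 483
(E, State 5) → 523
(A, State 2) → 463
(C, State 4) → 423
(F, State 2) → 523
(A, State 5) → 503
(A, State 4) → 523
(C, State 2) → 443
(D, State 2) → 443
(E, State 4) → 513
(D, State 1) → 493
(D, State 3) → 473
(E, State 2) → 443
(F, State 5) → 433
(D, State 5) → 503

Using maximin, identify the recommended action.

E

Row minima: A=413, B=433, C=423, D=413, E=443, F=413
Best worst-case = 443 → E.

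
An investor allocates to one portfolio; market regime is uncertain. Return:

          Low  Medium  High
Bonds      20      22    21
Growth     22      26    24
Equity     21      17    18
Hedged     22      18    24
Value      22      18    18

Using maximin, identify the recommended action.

Row minima: Bonds=20, Growth=22, Equity=17, Hedged=18, Value=18
Best worst-case = 22 → Growth.

Growth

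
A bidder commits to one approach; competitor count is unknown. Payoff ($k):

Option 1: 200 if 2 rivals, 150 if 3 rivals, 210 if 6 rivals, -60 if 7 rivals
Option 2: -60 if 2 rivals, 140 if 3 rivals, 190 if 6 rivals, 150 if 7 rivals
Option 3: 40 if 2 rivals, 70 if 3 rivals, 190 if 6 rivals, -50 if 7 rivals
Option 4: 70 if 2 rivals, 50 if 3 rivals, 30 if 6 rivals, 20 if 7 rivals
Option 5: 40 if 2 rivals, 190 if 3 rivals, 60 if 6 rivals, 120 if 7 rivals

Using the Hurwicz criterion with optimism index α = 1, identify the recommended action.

Option 1: 1·210 + 0·(-60) = 210
Option 2: 1·190 + 0·(-60) = 190
Option 3: 1·190 + 0·(-50) = 190
Option 4: 1·70 + 0·20 = 70
Option 5: 1·190 + 0·40 = 190
Highest Hurwicz score = 210 → Option 1.

Option 1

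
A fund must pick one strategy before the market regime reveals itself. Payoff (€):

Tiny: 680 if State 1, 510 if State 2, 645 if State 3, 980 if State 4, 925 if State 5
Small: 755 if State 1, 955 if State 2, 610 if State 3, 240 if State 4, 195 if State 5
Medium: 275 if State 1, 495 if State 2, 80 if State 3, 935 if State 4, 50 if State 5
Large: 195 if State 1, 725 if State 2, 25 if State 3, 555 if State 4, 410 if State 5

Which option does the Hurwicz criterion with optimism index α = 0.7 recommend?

Tiny

Tiny: 0.7·980 + 0.3·510 = 839
Small: 0.7·955 + 0.3·195 = 727
Medium: 0.7·935 + 0.3·50 = 669.5
Large: 0.7·725 + 0.3·25 = 515
Highest Hurwicz score = 839 → Tiny.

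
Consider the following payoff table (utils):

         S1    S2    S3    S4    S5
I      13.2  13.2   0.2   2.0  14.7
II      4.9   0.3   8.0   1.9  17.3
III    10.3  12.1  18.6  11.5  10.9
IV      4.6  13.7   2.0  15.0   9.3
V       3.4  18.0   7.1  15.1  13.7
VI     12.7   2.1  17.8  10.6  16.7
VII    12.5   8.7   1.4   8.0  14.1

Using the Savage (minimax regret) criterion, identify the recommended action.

Column bests: S1=13.2, S2=18.0, S3=18.6, S4=15.1, S5=17.3.
I regrets: 0.0, 4.8, 18.4, 13.1, 2.6 → max 18.4
II regrets: 8.3, 17.7, 10.6, 13.2, 0.0 → max 17.7
III regrets: 2.9, 5.9, 0.0, 3.6, 6.4 → max 6.4
IV regrets: 8.6, 4.3, 16.6, 0.1, 8.0 → max 16.6
V regrets: 9.8, 0.0, 11.5, 0.0, 3.6 → max 11.5
VI regrets: 0.5, 15.9, 0.8, 4.5, 0.6 → max 15.9
VII regrets: 0.7, 9.3, 17.2, 7.1, 3.2 → max 17.2
Smallest max regret = 6.4 → III.

III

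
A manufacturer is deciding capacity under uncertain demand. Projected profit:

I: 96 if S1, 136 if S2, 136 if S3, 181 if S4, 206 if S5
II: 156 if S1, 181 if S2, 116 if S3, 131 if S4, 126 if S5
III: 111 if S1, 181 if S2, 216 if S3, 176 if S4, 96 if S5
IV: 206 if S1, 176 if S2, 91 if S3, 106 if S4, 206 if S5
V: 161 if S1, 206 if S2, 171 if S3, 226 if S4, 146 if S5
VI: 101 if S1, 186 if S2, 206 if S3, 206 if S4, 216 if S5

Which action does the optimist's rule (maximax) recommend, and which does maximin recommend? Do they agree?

Row maxima: I=206, II=181, III=216, IV=206, V=226, VI=216
Best best-case = 226 → V.
Row minima: I=96, II=116, III=96, IV=91, V=146, VI=101
Best worst-case = 146 → V.

maximax → V; maximin → V (agree)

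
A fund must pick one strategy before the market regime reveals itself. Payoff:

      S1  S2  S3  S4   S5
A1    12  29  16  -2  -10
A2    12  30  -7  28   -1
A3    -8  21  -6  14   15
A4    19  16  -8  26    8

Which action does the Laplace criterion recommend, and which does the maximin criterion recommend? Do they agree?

laplace → A2; maximin → A2 (agree)

Row averages: A1=9, A2=12.4, A3=7.2, A4=12.2
Highest average = 12.4 → A2.
Row minima: A1=-10, A2=-7, A3=-8, A4=-8
Best worst-case = -7 → A2.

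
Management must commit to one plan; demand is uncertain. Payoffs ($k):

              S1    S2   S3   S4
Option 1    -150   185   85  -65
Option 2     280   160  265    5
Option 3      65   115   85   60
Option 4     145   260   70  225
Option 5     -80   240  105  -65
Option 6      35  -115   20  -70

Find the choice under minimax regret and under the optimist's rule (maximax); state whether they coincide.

minimax regret → Option 4; maximax → Option 2 (disagree)

Column bests: S1=280, S2=260, S3=265, S4=225.
Option 1 regrets: 430, 75, 180, 290 → max 430
Option 2 regrets: 0, 100, 0, 220 → max 220
Option 3 regrets: 215, 145, 180, 165 → max 215
Option 4 regrets: 135, 0, 195, 0 → max 195
Option 5 regrets: 360, 20, 160, 290 → max 360
Option 6 regrets: 245, 375, 245, 295 → max 375
Smallest max regret = 195 → Option 4.
Row maxima: Option 1=185, Option 2=280, Option 3=115, Option 4=260, Option 5=240, Option 6=35
Best best-case = 280 → Option 2.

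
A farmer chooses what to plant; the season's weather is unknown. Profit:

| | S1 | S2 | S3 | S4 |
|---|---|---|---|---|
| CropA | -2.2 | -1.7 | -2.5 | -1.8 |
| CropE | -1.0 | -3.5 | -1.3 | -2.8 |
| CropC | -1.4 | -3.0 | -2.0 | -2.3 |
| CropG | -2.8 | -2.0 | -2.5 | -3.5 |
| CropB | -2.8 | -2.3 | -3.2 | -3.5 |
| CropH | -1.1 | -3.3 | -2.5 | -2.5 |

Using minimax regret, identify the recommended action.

CropA

Column bests: S1=-1.0, S2=-1.7, S3=-1.3, S4=-1.8.
CropA regrets: 1.2, 0.0, 1.2, 0.0 → max 1.2
CropE regrets: 0.0, 1.8, 0.0, 1.0 → max 1.8
CropC regrets: 0.4, 1.3, 0.7, 0.5 → max 1.3
CropG regrets: 1.8, 0.3, 1.2, 1.7 → max 1.8
CropB regrets: 1.8, 0.6, 1.9, 1.7 → max 1.9
CropH regrets: 0.1, 1.6, 1.2, 0.7 → max 1.6
Smallest max regret = 1.2 → CropA.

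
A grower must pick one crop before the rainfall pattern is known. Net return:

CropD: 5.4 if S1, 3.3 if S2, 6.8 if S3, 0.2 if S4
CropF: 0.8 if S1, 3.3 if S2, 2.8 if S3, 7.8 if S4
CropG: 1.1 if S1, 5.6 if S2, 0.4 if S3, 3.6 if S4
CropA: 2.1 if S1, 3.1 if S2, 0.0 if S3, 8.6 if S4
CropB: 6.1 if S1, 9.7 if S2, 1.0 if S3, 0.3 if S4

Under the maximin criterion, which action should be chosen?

CropF

Row minima: CropD=0.2, CropF=0.8, CropG=0.4, CropA=0.0, CropB=0.3
Best worst-case = 0.8 → CropF.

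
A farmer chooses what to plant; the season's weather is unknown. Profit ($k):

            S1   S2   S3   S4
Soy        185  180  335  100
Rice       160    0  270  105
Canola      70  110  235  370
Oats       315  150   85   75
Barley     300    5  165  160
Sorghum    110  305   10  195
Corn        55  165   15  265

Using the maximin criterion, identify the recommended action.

Soy

Row minima: Soy=100, Rice=0, Canola=70, Oats=75, Barley=5, Sorghum=10, Corn=15
Best worst-case = 100 → Soy.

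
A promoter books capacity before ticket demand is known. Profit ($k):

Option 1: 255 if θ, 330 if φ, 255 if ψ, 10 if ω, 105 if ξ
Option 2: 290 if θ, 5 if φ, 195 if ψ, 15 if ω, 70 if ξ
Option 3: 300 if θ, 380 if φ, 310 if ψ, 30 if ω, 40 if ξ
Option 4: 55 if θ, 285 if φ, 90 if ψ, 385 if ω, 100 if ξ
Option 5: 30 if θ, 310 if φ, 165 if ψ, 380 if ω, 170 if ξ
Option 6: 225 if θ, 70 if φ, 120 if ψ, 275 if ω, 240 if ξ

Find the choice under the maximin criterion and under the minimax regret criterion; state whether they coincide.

Row minima: Option 1=10, Option 2=5, Option 3=30, Option 4=55, Option 5=30, Option 6=70
Best worst-case = 70 → Option 6.
Column bests: θ=300, φ=380, ψ=310, ω=385, ξ=240.
Option 1 regrets: 45, 50, 55, 375, 135 → max 375
Option 2 regrets: 10, 375, 115, 370, 170 → max 375
Option 3 regrets: 0, 0, 0, 355, 200 → max 355
Option 4 regrets: 245, 95, 220, 0, 140 → max 245
Option 5 regrets: 270, 70, 145, 5, 70 → max 270
Option 6 regrets: 75, 310, 190, 110, 0 → max 310
Smallest max regret = 245 → Option 4.

maximin → Option 6; minimax regret → Option 4 (disagree)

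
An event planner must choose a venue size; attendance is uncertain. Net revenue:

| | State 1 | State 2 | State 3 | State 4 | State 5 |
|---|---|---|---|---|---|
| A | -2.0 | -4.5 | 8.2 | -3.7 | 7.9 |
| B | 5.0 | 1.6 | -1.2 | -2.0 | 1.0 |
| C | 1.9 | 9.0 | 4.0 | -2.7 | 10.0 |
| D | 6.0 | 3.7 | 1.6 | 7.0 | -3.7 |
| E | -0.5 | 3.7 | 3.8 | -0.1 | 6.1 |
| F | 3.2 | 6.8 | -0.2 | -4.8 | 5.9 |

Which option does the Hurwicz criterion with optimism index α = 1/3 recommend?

A: 1/3·8.2 + 2/3·(-4.5) = -4/15
B: 1/3·5.0 + 2/3·(-2.0) = 1/3
C: 1/3·10.0 + 2/3·(-2.7) = 23/15
D: 1/3·7.0 + 2/3·(-3.7) = -2/15
E: 1/3·6.1 + 2/3·(-0.5) = 1.7
F: 1/3·6.8 + 2/3·(-4.8) = -14/15
Highest Hurwicz score = 1.7 → E.

E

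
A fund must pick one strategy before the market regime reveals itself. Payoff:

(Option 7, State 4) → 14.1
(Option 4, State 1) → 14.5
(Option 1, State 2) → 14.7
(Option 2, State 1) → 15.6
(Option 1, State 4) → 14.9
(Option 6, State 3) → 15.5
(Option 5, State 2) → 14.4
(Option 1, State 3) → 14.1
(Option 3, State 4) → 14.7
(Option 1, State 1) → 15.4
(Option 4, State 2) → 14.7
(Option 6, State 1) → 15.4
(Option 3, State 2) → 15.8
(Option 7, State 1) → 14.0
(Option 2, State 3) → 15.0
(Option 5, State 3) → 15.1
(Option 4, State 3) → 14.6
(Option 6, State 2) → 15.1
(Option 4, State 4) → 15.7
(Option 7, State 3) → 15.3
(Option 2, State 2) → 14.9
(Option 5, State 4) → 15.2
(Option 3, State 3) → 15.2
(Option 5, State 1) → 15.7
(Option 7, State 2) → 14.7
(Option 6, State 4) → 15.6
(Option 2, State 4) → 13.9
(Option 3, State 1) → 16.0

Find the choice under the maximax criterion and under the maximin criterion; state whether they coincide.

Row maxima: Option 1=15.4, Option 2=15.6, Option 3=16.0, Option 4=15.7, Option 5=15.7, Option 6=15.6, Option 7=15.3
Best best-case = 16.0 → Option 3.
Row minima: Option 1=14.1, Option 2=13.9, Option 3=14.7, Option 4=14.5, Option 5=14.4, Option 6=15.1, Option 7=14.0
Best worst-case = 15.1 → Option 6.

maximax → Option 3; maximin → Option 6 (disagree)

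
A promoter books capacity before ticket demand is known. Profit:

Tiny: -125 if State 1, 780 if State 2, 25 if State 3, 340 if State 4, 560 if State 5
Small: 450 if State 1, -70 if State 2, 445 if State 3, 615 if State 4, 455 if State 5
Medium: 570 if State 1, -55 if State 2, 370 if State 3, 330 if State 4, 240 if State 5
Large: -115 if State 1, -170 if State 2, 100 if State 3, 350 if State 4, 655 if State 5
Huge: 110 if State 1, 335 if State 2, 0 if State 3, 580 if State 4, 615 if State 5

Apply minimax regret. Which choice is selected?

Column bests: State 1=570, State 2=780, State 3=445, State 4=615, State 5=655.
Tiny regrets: 695, 0, 420, 275, 95 → max 695
Small regrets: 120, 850, 0, 0, 200 → max 850
Medium regrets: 0, 835, 75, 285, 415 → max 835
Large regrets: 685, 950, 345, 265, 0 → max 950
Huge regrets: 460, 445, 445, 35, 40 → max 460
Smallest max regret = 460 → Huge.

Huge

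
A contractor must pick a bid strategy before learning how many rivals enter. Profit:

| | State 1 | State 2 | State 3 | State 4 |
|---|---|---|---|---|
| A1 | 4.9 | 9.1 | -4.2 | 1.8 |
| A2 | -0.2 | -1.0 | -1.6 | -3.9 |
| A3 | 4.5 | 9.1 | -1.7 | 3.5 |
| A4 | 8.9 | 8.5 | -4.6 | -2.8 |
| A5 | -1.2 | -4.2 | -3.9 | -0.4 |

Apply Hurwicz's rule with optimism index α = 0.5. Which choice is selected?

A3

A1: 0.5·9.1 + 0.5·(-4.2) = 2.45
A2: 0.5·(-0.2) + 0.5·(-3.9) = -2.05
A3: 0.5·9.1 + 0.5·(-1.7) = 3.7
A4: 0.5·8.9 + 0.5·(-4.6) = 2.15
A5: 0.5·(-0.4) + 0.5·(-4.2) = -2.3
Highest Hurwicz score = 3.7 → A3.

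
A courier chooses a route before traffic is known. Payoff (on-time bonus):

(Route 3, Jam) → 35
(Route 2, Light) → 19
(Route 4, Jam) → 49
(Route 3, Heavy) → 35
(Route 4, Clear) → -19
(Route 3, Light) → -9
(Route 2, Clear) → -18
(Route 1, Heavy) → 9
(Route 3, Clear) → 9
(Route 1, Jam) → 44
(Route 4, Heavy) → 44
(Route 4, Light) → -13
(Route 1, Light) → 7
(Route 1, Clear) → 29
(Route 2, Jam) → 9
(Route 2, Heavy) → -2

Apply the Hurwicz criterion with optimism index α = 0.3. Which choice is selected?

Route 1

Route 1: 0.3·44 + 0.7·7 = 18.1
Route 2: 0.3·19 + 0.7·(-18) = -6.9
Route 3: 0.3·35 + 0.7·(-9) = 4.2
Route 4: 0.3·49 + 0.7·(-19) = 1.4
Highest Hurwicz score = 18.1 → Route 1.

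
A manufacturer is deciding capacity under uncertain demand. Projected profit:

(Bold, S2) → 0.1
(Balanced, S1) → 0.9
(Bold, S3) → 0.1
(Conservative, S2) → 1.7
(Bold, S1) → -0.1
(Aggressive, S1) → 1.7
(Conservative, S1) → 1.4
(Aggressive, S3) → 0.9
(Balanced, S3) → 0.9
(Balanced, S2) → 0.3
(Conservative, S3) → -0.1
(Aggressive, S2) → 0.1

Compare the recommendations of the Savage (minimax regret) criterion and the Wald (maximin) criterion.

minimax regret → Conservative; maximin → Balanced (disagree)

Column bests: S1=1.7, S2=1.7, S3=0.9.
Conservative regrets: 0.3, 0.0, 1.0 → max 1.0
Balanced regrets: 0.8, 1.4, 0.0 → max 1.4
Aggressive regrets: 0.0, 1.6, 0.0 → max 1.6
Bold regrets: 1.8, 1.6, 0.8 → max 1.8
Smallest max regret = 1.0 → Conservative.
Row minima: Conservative=-0.1, Balanced=0.3, Aggressive=0.1, Bold=-0.1
Best worst-case = 0.3 → Balanced.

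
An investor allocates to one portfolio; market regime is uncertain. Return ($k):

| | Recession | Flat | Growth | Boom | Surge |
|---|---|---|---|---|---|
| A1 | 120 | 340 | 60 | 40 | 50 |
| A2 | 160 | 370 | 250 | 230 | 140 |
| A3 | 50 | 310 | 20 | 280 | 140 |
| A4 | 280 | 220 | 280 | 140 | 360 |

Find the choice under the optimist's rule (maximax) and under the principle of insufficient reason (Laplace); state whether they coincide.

maximax → A2; laplace → A4 (disagree)

Row maxima: A1=340, A2=370, A3=310, A4=360
Best best-case = 370 → A2.
Row averages: A1=122, A2=230, A3=160, A4=256
Highest average = 256 → A4.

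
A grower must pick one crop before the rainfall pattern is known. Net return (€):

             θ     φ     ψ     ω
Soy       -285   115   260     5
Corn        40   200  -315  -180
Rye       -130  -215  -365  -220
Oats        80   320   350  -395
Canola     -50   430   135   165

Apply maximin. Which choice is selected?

Canola

Row minima: Soy=-285, Corn=-315, Rye=-365, Oats=-395, Canola=-50
Best worst-case = -50 → Canola.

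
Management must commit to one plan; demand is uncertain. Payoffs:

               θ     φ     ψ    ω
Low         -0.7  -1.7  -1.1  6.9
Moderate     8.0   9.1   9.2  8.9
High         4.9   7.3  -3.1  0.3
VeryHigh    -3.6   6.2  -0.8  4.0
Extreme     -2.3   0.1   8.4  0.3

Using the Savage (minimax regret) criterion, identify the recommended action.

Moderate

Column bests: θ=8.0, φ=9.1, ψ=9.2, ω=8.9.
Low regrets: 8.7, 10.8, 10.3, 2.0 → max 10.8
Moderate regrets: 0.0, 0.0, 0.0, 0.0 → max 0.0
High regrets: 3.1, 1.8, 12.3, 8.6 → max 12.3
VeryHigh regrets: 11.6, 2.9, 10.0, 4.9 → max 11.6
Extreme regrets: 10.3, 9.0, 0.8, 8.6 → max 10.3
Smallest max regret = 0.0 → Moderate.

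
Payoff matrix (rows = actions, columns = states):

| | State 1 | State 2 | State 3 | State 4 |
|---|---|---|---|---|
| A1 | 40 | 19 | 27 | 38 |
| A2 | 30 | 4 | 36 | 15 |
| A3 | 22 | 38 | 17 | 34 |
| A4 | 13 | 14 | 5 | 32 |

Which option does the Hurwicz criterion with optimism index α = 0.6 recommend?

A1

A1: 0.6·40 + 0.4·19 = 31.6
A2: 0.6·36 + 0.4·4 = 23.2
A3: 0.6·38 + 0.4·17 = 29.6
A4: 0.6·32 + 0.4·5 = 21.2
Highest Hurwicz score = 31.6 → A1.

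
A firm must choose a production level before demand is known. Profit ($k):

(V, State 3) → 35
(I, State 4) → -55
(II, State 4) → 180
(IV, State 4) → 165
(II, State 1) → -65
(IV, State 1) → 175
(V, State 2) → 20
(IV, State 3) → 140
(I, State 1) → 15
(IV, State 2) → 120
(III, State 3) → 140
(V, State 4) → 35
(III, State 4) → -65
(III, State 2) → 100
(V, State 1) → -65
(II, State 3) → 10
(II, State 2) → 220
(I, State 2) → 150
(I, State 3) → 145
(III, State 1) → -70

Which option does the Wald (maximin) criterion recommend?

IV

Row minima: I=-55, II=-65, III=-70, IV=120, V=-65
Best worst-case = 120 → IV.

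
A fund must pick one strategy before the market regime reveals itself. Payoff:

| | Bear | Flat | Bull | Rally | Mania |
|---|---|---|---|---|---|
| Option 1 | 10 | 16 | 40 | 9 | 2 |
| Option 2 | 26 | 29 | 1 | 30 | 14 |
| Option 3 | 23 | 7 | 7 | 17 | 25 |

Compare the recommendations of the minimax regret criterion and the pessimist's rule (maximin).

minimax regret → Option 1; maximin → Option 3 (disagree)

Column bests: Bear=26, Flat=29, Bull=40, Rally=30, Mania=25.
Option 1 regrets: 16, 13, 0, 21, 23 → max 23
Option 2 regrets: 0, 0, 39, 0, 11 → max 39
Option 3 regrets: 3, 22, 33, 13, 0 → max 33
Smallest max regret = 23 → Option 1.
Row minima: Option 1=2, Option 2=1, Option 3=7
Best worst-case = 7 → Option 3.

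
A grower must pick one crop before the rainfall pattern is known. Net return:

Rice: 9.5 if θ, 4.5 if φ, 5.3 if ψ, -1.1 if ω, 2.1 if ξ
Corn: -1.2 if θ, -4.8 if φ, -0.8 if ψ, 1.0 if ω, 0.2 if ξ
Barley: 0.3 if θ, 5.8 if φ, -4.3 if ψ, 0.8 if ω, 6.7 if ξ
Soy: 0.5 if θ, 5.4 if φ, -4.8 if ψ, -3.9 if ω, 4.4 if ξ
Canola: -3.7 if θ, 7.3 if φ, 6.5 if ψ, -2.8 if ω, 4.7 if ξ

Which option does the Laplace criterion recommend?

Row averages: Rice=4.06, Corn=-1.12, Barley=1.86, Soy=0.32, Canola=2.4
Highest average = 4.06 → Rice.

Rice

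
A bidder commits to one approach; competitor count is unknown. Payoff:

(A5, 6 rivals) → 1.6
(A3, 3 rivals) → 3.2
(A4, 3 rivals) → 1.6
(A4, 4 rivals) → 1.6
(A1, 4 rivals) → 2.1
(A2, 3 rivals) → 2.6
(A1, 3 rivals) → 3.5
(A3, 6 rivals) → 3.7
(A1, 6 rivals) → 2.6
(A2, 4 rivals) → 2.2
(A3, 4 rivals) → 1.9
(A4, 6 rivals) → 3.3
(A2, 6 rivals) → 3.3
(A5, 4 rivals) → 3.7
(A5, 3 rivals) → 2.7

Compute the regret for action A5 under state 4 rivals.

0.0

Best payoff under 4 rivals is 3.7.
Regret = 3.7 − 3.7 = 0.0.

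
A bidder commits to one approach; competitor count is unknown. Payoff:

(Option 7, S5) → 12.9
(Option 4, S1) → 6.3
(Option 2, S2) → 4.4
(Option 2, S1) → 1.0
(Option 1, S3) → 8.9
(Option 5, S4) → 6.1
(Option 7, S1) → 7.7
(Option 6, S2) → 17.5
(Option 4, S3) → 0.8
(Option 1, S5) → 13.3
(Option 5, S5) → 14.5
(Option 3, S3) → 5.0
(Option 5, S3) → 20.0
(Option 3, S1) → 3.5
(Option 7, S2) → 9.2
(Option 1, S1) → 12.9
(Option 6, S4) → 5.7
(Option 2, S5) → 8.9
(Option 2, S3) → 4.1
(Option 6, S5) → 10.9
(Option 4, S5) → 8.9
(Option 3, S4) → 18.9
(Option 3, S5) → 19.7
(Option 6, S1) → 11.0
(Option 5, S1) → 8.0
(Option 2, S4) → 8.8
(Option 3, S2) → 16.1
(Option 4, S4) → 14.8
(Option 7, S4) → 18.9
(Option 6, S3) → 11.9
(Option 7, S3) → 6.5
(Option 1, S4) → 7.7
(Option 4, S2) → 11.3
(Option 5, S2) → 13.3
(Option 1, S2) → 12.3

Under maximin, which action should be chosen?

Option 1

Row minima: Option 1=7.7, Option 2=1.0, Option 3=3.5, Option 4=0.8, Option 5=6.1, Option 6=5.7, Option 7=6.5
Best worst-case = 7.7 → Option 1.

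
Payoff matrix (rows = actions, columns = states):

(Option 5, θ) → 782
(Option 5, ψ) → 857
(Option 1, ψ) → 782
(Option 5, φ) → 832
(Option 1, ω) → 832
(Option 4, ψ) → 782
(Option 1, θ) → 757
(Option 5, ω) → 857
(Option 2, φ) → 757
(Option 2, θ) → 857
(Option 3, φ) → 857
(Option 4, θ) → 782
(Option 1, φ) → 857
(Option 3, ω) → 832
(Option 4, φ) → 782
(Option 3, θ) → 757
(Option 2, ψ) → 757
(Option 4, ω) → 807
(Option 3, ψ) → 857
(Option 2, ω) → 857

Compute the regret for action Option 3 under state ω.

25

Best payoff under ω is 857.
Regret = 857 − 832 = 25.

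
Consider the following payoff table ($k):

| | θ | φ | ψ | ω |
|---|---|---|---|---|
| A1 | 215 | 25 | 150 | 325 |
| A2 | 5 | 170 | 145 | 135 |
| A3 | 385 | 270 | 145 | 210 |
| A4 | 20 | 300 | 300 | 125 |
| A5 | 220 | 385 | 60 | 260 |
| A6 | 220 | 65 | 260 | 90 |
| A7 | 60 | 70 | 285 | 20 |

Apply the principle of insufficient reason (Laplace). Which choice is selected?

Row averages: A1=178.75, A2=113.75, A3=252.5, A4=186.25, A5=231.25, A6=158.75, A7=108.75
Highest average = 252.5 → A3.

A3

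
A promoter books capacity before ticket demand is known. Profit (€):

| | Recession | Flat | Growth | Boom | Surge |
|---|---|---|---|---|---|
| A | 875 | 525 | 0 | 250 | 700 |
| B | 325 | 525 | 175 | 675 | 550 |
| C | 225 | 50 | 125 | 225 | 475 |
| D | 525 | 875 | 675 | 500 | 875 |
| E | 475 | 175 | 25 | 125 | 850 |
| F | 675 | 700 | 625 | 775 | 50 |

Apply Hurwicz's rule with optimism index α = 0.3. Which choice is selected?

D

A: 0.3·875 + 0.7·0 = 262.5
B: 0.3·675 + 0.7·175 = 325
C: 0.3·475 + 0.7·50 = 177.5
D: 0.3·875 + 0.7·500 = 612.5
E: 0.3·850 + 0.7·25 = 272.5
F: 0.3·775 + 0.7·50 = 267.5
Highest Hurwicz score = 612.5 → D.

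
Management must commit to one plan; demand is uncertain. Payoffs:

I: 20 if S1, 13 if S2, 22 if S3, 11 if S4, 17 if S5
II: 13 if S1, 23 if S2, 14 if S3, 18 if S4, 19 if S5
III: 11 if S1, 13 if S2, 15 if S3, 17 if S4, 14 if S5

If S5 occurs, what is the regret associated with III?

5

Best payoff under S5 is 19.
Regret = 19 − 14 = 5.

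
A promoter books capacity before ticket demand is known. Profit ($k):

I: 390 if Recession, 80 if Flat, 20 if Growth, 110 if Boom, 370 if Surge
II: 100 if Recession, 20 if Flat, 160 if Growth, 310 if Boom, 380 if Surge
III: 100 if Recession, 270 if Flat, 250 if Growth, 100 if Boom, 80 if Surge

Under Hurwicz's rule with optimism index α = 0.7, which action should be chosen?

I: 0.7·390 + 0.3·20 = 279
II: 0.7·380 + 0.3·20 = 272
III: 0.7·270 + 0.3·80 = 213
Highest Hurwicz score = 279 → I.

I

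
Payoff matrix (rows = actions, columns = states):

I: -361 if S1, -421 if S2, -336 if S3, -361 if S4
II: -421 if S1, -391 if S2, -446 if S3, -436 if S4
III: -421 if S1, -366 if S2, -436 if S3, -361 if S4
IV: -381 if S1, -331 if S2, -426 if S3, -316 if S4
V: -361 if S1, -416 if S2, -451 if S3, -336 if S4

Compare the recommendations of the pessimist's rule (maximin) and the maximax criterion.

Row minima: I=-421, II=-446, III=-436, IV=-426, V=-451
Best worst-case = -421 → I.
Row maxima: I=-336, II=-391, III=-361, IV=-316, V=-336
Best best-case = -316 → IV.

maximin → I; maximax → IV (disagree)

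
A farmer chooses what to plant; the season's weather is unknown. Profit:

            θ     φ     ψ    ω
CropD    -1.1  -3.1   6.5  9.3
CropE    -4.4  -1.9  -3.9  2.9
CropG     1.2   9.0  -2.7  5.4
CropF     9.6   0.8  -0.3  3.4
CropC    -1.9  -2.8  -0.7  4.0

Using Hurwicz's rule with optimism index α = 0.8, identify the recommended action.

CropF

CropD: 0.8·9.3 + 0.2·(-3.1) = 6.82
CropE: 0.8·2.9 + 0.2·(-4.4) = 1.44
CropG: 0.8·9.0 + 0.2·(-2.7) = 6.66
CropF: 0.8·9.6 + 0.2·(-0.3) = 7.62
CropC: 0.8·4.0 + 0.2·(-2.8) = 2.64
Highest Hurwicz score = 7.62 → CropF.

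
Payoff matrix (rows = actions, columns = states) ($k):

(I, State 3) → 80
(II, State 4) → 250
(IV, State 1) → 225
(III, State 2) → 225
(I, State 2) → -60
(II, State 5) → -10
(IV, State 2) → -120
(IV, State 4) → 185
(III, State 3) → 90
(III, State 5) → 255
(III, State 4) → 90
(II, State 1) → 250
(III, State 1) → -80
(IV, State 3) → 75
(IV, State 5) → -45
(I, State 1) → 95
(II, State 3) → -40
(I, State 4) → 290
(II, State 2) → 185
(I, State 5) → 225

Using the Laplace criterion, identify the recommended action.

Row averages: I=126, II=127, III=116, IV=64
Highest average = 127 → II.

II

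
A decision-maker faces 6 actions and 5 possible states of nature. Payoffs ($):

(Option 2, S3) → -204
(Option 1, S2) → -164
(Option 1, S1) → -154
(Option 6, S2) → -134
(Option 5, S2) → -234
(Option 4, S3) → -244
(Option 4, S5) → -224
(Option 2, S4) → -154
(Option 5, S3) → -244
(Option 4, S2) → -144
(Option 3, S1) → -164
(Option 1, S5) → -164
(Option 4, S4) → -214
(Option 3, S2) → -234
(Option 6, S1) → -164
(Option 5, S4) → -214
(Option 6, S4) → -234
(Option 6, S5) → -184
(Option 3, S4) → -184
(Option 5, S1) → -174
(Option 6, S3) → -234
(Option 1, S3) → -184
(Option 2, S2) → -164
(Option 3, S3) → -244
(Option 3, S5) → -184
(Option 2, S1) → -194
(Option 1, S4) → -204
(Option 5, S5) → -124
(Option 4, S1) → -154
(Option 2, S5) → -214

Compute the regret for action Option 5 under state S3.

60

Best payoff under S3 is -184.
Regret = -184 − (-244) = 60.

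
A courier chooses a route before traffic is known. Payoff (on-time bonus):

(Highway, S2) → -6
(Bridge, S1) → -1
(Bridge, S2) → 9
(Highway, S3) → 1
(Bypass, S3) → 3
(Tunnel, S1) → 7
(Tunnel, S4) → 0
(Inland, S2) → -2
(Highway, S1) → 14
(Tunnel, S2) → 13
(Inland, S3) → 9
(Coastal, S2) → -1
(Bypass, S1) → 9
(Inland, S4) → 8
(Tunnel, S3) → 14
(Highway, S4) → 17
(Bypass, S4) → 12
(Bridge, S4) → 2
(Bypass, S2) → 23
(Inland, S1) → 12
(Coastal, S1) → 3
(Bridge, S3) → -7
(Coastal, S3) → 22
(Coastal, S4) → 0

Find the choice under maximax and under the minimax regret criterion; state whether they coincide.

maximax → Bypass; minimax regret → Tunnel (disagree)

Row maxima: Bridge=9, Coastal=22, Highway=17, Tunnel=14, Inland=12, Bypass=23
Best best-case = 23 → Bypass.
Column bests: S1=14, S2=23, S3=22, S4=17.
Bridge regrets: 15, 14, 29, 15 → max 29
Coastal regrets: 11, 24, 0, 17 → max 24
Highway regrets: 0, 29, 21, 0 → max 29
Tunnel regrets: 7, 10, 8, 17 → max 17
Inland regrets: 2, 25, 13, 9 → max 25
Bypass regrets: 5, 0, 19, 5 → max 19
Smallest max regret = 17 → Tunnel.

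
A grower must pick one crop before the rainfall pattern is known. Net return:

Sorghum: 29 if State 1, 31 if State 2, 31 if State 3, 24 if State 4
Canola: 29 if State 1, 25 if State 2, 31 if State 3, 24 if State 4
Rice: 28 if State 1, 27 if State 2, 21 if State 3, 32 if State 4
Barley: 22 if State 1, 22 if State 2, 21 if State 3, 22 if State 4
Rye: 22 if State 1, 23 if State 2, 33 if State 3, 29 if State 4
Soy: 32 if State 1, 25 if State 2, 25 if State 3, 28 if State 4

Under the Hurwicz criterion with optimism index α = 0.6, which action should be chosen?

Soy

Sorghum: 0.6·31 + 0.4·24 = 28.2
Canola: 0.6·31 + 0.4·24 = 28.2
Rice: 0.6·32 + 0.4·21 = 27.6
Barley: 0.6·22 + 0.4·21 = 21.6
Rye: 0.6·33 + 0.4·22 = 28.6
Soy: 0.6·32 + 0.4·25 = 29.2
Highest Hurwicz score = 29.2 → Soy.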